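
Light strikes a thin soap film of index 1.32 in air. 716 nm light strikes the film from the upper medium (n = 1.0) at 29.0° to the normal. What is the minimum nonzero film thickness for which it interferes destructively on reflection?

292 nm

Ray reflecting at the top interface goes from n = 1.0 toward n = 1.32: a half-wave phase shift.
At the lower boundary (n = 1.32 to n = 1.0) the reflected ray undergoes no phase shift.
Exactly one π shift → a net half-wave offset.
With one net inversion, destructive interference in reflection requires 2 n t cos θ_r = m λ.
Snell's law: 1.0 sin 29.0° = 1.32 sin θ_r → sin θ_r = 0.367, cos θ_r = 0.930.
Minimum nonzero at m = 1: t = λ / (2 n cos θ_r) = 716 / (2 × 1.32 × 0.930) = 292 nm.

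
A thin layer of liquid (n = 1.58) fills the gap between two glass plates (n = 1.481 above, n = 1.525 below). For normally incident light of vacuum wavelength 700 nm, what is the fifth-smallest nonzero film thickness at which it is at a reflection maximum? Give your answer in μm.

Top surface (1.481 → 1.58): reflection off a higher-index medium gives a half-wave phase shift.
Bottom surface (1.58 → 1.525): reflection off a lower-index medium gives no phase shift.
Net: one phase inversion between the two reflected rays.
So the condition for constructive reflection is 2 n t = (m + ½) λ.
The fifth-smallest nonzero thickness corresponds to m = 4: t = (m + ½) λ / (2 n) = 4.50 × 700 / (2 × 1.58) = 997 nm.

0.997 μm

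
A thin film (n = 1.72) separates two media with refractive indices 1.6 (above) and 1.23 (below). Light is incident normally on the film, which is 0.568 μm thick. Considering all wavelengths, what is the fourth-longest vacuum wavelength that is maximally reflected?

At the upper boundary (n = 1.6 to n = 1.72) the reflected ray undergoes a half-wave phase shift.
Ray reflecting at the bottom interface goes from n = 1.72 toward n = 1.23: no phase shift.
The two reflections differ by half a wavelength.
So the condition for constructive reflection is 2 n t = (m + ½) λ.
λ = 2 n t / (m + ½). The fourth-longest wavelength is m = 3: λ = 2 × 1.72 × 568 / 3.50 = 558 nm.

558 nm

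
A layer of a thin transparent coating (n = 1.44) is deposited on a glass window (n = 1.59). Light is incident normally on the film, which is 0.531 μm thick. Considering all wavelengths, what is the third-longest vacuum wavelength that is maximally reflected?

510 nm

Ray reflecting at the top interface goes from n = 1.0 toward n = 1.44: a half-wave phase shift.
Bottom surface (1.44 → 1.59): reflection off a higher-index medium gives a half-wave phase shift.
The two reflections carry the same phase change, so no net offset.
For maximum reflection here: 2 n t = m λ.
λ = 2 n t / m. The third-longest wavelength is m = 3: λ = 2 × 1.44 × 531 / 3.00 = 510 nm.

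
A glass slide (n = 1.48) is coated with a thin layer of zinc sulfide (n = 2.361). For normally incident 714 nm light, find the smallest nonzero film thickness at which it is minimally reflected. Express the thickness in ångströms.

At the upper boundary (n = 1.0 to n = 2.361) the reflected ray undergoes a half-wave phase shift.
Bottom surface (2.361 → 1.48): reflection off a lower-index medium gives no phase shift.
Exactly one π shift → a net half-wave offset.
So the condition for destructive reflection is 2 n t = m λ.
Minimum nonzero at m = 1: t = λ / (2 n) = 714 / (2 × 2.361) = 151 nm.

1512 Å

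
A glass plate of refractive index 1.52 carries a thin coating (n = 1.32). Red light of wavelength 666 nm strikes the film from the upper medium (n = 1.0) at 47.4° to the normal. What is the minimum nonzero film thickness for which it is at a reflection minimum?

152 nm

Ray reflecting at the top interface goes from n = 1.0 toward n = 1.32: a half-wave phase shift.
Ray reflecting at the bottom interface goes from n = 1.32 toward n = 1.52: a half-wave phase shift.
Net: no relative phase inversion (both shifts match).
With no net inversion, destructive interference in reflection requires 2 n t cos θ_r = (m + ½) λ.
Snell's law: 1.0 sin 47.4° = 1.32 sin θ_r → sin θ_r = 0.558, cos θ_r = 0.830.
Minimum at m = 0: t = λ / (4 n cos θ_r) = 666 / (4 × 1.32 × 0.830) = 152 nm.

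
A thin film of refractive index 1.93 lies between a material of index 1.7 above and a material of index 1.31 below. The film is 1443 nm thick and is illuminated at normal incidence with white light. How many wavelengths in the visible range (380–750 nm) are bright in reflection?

8

At the upper boundary (n = 1.7 to n = 1.93) the reflected ray undergoes a half-wave phase shift.
Ray reflecting at the bottom interface goes from n = 1.93 toward n = 1.31: no phase shift.
Exactly one π shift → a net half-wave offset.
So the condition for constructive reflection is 2 n t = (m + ½) λ.
λ = 2 n t / (m + ½) = 5570 / (m + ½) nm.
m=6: 857 nm (IR); m=7: 743 nm (visible); m=8: 655 nm (visible); m=9: 586 nm (visible); m=10: 530 nm (visible); m=11: 484 nm (visible); m=12: 446 nm (visible); m=13: 413 nm (visible); m=14: 384 nm (visible); m=15: 359 nm (UV).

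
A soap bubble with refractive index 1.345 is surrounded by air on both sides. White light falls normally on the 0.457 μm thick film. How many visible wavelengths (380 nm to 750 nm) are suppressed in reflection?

2

Ray reflecting at the top interface goes from n = 1.0 toward n = 1.345: a half-wave phase shift.
Ray reflecting at the bottom interface goes from n = 1.345 toward n = 1.0: no phase shift.
Exactly one π shift → a net half-wave offset.
For dark reflection here: 2 n t = m λ.
λ = 2 n t / m = 1229 / m nm.
m=1: 1229 nm (IR); m=2: 615 nm (visible); m=3: 410 nm (visible); m=4: 307 nm (UV).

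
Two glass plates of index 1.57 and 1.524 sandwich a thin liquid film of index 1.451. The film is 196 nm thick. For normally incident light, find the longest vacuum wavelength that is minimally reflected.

569 nm

At the upper boundary (n = 1.57 to n = 1.451) the reflected ray undergoes no phase shift.
Bottom surface (1.451 → 1.524): reflection off a higher-index medium gives a half-wave phase shift.
Net: one phase inversion between the two reflected rays.
For weak reflection here: 2 n t = m λ.
λ = 2 n t / m. The longest wavelength is m = 1: λ = 2 × 1.451 × 196 / 1.00 = 569 nm.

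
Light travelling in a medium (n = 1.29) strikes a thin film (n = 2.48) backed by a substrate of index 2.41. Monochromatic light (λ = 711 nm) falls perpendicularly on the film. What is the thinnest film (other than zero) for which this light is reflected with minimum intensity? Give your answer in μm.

0.143 μm

Ray reflecting at the top interface goes from n = 1.29 toward n = 2.48: a half-wave phase shift.
At the lower boundary (n = 2.48 to n = 2.41) the reflected ray undergoes no phase shift.
The two reflections differ by half a wavelength.
So the condition for destructive reflection is 2 n t = m λ.
Minimum nonzero at m = 1: t = λ / (2 n) = 711 / (2 × 2.48) = 143 nm.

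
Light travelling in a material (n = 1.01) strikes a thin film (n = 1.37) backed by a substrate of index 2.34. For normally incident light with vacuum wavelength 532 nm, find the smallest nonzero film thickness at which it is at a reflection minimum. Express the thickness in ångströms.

At the upper boundary (n = 1.01 to n = 1.37) the reflected ray undergoes a half-wave phase shift.
Bottom surface (1.37 → 2.34): reflection off a higher-index medium gives a half-wave phase shift.
Zero or two π shifts → no net half-wave offset.
For weak reflection here: 2 n t = (m + ½) λ.
Minimum at m = 0: t = λ / (4 n) = 532 / (4 × 1.37) = 97.1 nm.

971 Å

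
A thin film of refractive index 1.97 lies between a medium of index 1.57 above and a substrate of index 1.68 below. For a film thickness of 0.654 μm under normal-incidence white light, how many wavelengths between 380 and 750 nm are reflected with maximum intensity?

4

Top surface (1.57 → 1.97): reflection off a higher-index medium gives a half-wave phase shift.
Ray reflecting at the bottom interface goes from n = 1.97 toward n = 1.68: no phase shift.
The two reflections differ by half a wavelength.
For maximum reflection here: 2 n t = (m + ½) λ.
λ = 2 n t / (m + ½) = 2577 / (m + ½) nm.
m=2: 1031 nm (IR); m=3: 736 nm (visible); m=4: 573 nm (visible); m=5: 469 nm (visible); m=6: 396 nm (visible); m=7: 344 nm (UV).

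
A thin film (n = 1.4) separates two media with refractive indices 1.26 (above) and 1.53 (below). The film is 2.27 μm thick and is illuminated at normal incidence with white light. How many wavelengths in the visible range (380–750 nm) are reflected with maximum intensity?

Top surface (1.26 → 1.4): reflection off a higher-index medium gives a half-wave phase shift.
Bottom surface (1.4 → 1.53): reflection off a higher-index medium gives a half-wave phase shift.
Zero or two π shifts → no net half-wave offset.
With no net inversion, constructive interference in reflection requires 2 n t = m λ.
λ = 2 n t / m = 6356 / m nm.
m=8: 795 nm (IR); m=9: 706 nm (visible); m=10: 636 nm (visible); m=11: 578 nm (visible); m=12: 530 nm (visible); m=13: 489 nm (visible); m=14: 454 nm (visible); m=15: 424 nm (visible); m=16: 397 nm (visible); m=17: 374 nm (UV).

8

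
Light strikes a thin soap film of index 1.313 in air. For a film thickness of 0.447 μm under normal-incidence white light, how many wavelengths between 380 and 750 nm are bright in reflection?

Ray reflecting at the top interface goes from n = 1.0 toward n = 1.313: a half-wave phase shift.
Ray reflecting at the bottom interface goes from n = 1.313 toward n = 1.0: no phase shift.
The two reflections differ by half a wavelength.
For maximum reflection here: 2 n t = (m + ½) λ.
λ = 2 n t / (m + ½) = 1174 / (m + ½) nm.
m=1: 783 nm (IR); m=2: 470 nm (visible); m=3: 335 nm (UV).

1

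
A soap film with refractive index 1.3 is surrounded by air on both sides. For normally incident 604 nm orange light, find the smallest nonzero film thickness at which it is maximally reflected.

116 nm

At the upper boundary (n = 1.0 to n = 1.3) the reflected ray undergoes a half-wave phase shift.
At the lower boundary (n = 1.3 to n = 1.0) the reflected ray undergoes no phase shift.
The two reflections differ by half a wavelength.
With one net inversion, constructive interference in reflection requires 2 n t = (m + ½) λ.
Minimum at m = 0: t = λ / (4 n) = 604 / (4 × 1.3) = 116 nm.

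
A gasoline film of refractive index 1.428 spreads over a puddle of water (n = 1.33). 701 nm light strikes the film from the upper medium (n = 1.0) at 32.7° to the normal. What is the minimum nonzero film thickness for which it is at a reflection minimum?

265 nm

Top surface (1.0 → 1.428): reflection off a higher-index medium gives a half-wave phase shift.
At the lower boundary (n = 1.428 to n = 1.33) the reflected ray undergoes no phase shift.
Exactly one π shift → a net half-wave offset.
For dark reflection here: 2 n t cos θ_r = m λ.
Snell's law: 1.0 sin 32.7° = 1.428 sin θ_r → sin θ_r = 0.378, cos θ_r = 0.926.
Minimum nonzero at m = 1: t = λ / (2 n cos θ_r) = 701 / (2 × 1.428 × 0.926) = 265 nm.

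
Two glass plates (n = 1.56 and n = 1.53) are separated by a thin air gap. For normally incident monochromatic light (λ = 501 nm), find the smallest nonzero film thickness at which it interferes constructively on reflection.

125 nm

Ray reflecting at the top interface goes from n = 1.56 toward n = 1.0: no phase shift.
At the lower boundary (n = 1.0 to n = 1.53) the reflected ray undergoes a half-wave phase shift.
The two reflections differ by half a wavelength.
For strong reflection here: 2 n t = (m + ½) λ.
Minimum at m = 0: t = λ / (4 n) = 501 / (4 × 1.0) = 125 nm.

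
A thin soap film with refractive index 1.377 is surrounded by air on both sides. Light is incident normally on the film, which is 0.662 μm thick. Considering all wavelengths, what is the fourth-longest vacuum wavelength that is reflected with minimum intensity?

Top surface (1.0 → 1.377): reflection off a higher-index medium gives a half-wave phase shift.
Ray reflecting at the bottom interface goes from n = 1.377 toward n = 1.0: no phase shift.
Exactly one π shift → a net half-wave offset.
For dark reflection here: 2 n t = m λ.
λ = 2 n t / m. The fourth-longest wavelength is m = 4: λ = 2 × 1.377 × 662 / 4.00 = 456 nm.

456 nm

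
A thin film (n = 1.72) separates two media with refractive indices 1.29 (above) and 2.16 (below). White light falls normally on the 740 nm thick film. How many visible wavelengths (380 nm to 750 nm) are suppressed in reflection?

4

At the upper boundary (n = 1.29 to n = 1.72) the reflected ray undergoes a half-wave phase shift.
Bottom surface (1.72 → 2.16): reflection off a higher-index medium gives a half-wave phase shift.
The two reflections carry the same phase change, so no net offset.
With no net inversion, destructive interference in reflection requires 2 n t = (m + ½) λ.
λ = 2 n t / (m + ½) = 2546 / (m + ½) nm.
m=2: 1018 nm (IR); m=3: 727 nm (visible); m=4: 566 nm (visible); m=5: 463 nm (visible); m=6: 392 nm (visible); m=7: 339 nm (UV).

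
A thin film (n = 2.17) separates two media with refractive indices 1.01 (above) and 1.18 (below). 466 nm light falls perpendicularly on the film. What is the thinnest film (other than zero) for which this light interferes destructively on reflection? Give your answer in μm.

Top surface (1.01 → 2.17): reflection off a higher-index medium gives a half-wave phase shift.
Bottom surface (2.17 → 1.18): reflection off a lower-index medium gives no phase shift.
The two reflections differ by half a wavelength.
So the condition for destructive reflection is 2 n t = m λ.
Minimum nonzero at m = 1: t = λ / (2 n) = 466 / (2 × 2.17) = 107 nm.

0.107 μm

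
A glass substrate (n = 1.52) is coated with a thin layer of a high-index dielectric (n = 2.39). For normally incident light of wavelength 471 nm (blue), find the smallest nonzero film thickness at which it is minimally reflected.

98.5 nm

Ray reflecting at the top interface goes from n = 1.0 toward n = 2.39: a half-wave phase shift.
At the lower boundary (n = 2.39 to n = 1.52) the reflected ray undergoes no phase shift.
The two reflections differ by half a wavelength.
So the condition for destructive reflection is 2 n t = m λ.
Minimum nonzero at m = 1: t = λ / (2 n) = 471 / (2 × 2.39) = 98.5 nm.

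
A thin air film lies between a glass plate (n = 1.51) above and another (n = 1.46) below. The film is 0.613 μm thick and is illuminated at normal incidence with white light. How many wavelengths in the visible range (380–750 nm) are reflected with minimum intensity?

2

Ray reflecting at the top interface goes from n = 1.51 toward n = 1.0: no phase shift.
At the lower boundary (n = 1.0 to n = 1.46) the reflected ray undergoes a half-wave phase shift.
Exactly one π shift → a net half-wave offset.
So the condition for destructive reflection is 2 n t = m λ.
λ = 2 n t / m = 1226 / m nm.
m=1: 1226 nm (IR); m=2: 613 nm (visible); m=3: 409 nm (visible); m=4: 307 nm (UV).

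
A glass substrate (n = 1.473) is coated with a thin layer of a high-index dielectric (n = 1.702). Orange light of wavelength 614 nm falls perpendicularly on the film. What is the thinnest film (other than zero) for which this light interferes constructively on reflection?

90.2 nm

Top surface (1.0 → 1.702): reflection off a higher-index medium gives a half-wave phase shift.
Ray reflecting at the bottom interface goes from n = 1.702 toward n = 1.473: no phase shift.
Exactly one π shift → a net half-wave offset.
So the condition for constructive reflection is 2 n t = (m + ½) λ.
Minimum at m = 0: t = λ / (4 n) = 614 / (4 × 1.702) = 90.2 nm.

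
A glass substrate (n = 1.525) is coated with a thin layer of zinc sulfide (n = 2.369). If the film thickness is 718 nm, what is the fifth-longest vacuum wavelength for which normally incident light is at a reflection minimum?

680 nm

At the upper boundary (n = 1.0 to n = 2.369) the reflected ray undergoes a half-wave phase shift.
Bottom surface (2.369 → 1.525): reflection off a lower-index medium gives no phase shift.
The two reflections differ by half a wavelength.
For weak reflection here: 2 n t = m λ.
λ = 2 n t / m. The fifth-longest wavelength is m = 5: λ = 2 × 2.369 × 718 / 5.00 = 680 nm.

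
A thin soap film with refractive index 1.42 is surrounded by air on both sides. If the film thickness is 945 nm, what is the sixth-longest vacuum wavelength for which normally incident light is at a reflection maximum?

488 nm

Top surface (1.0 → 1.42): reflection off a higher-index medium gives a half-wave phase shift.
Ray reflecting at the bottom interface goes from n = 1.42 toward n = 1.0: no phase shift.
Exactly one π shift → a net half-wave offset.
For maximum reflection here: 2 n t = (m + ½) λ.
λ = 2 n t / (m + ½). The sixth-longest wavelength is m = 5: λ = 2 × 1.42 × 945 / 5.50 = 488 nm.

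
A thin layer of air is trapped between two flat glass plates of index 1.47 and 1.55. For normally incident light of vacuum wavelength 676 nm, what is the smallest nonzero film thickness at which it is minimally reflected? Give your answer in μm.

0.338 μm

At the upper boundary (n = 1.47 to n = 1.0) the reflected ray undergoes no phase shift.
Ray reflecting at the bottom interface goes from n = 1.0 toward n = 1.55: a half-wave phase shift.
The two reflections differ by half a wavelength.
So the condition for destructive reflection is 2 n t = m λ.
The smallest nonzero thickness corresponds to m = 1: t = m λ / (2 n) = 1.00 × 676 / (2 × 1.0) = 338 nm.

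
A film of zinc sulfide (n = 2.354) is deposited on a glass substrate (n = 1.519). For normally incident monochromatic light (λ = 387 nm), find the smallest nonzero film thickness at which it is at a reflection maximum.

Top surface (1.0 → 2.354): reflection off a higher-index medium gives a half-wave phase shift.
Ray reflecting at the bottom interface goes from n = 2.354 toward n = 1.519: no phase shift.
Exactly one π shift → a net half-wave offset.
So the condition for constructive reflection is 2 n t = (m + ½) λ.
Minimum at m = 0: t = λ / (4 n) = 387 / (4 × 2.354) = 41.1 nm.

41.1 nm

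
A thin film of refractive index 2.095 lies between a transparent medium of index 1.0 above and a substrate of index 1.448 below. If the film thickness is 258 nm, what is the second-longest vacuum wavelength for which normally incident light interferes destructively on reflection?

At the upper boundary (n = 1.0 to n = 2.095) the reflected ray undergoes a half-wave phase shift.
Bottom surface (2.095 → 1.448): reflection off a lower-index medium gives no phase shift.
Exactly one π shift → a net half-wave offset.
So the condition for destructive reflection is 2 n t = m λ.
λ = 2 n t / m. The second-longest wavelength is m = 2: λ = 2 × 2.095 × 258 / 2.00 = 541 nm.

541 nm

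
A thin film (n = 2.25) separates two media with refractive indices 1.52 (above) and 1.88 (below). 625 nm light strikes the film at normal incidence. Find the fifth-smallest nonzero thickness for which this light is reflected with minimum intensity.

694 nm

Ray reflecting at the top interface goes from n = 1.52 toward n = 2.25: a half-wave phase shift.
At the lower boundary (n = 2.25 to n = 1.88) the reflected ray undergoes no phase shift.
Exactly one π shift → a net half-wave offset.
For weak reflection here: 2 n t = m λ.
The fifth-smallest nonzero thickness corresponds to m = 5: t = m λ / (2 n) = 5.00 × 625 / (2 × 2.25) = 694 nm.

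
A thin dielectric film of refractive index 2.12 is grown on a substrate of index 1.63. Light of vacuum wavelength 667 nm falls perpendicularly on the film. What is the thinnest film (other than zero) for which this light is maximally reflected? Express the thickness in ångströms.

787 Å

Top surface (1.0 → 2.12): reflection off a higher-index medium gives a half-wave phase shift.
Bottom surface (2.12 → 1.63): reflection off a lower-index medium gives no phase shift.
Exactly one π shift → a net half-wave offset.
For bright reflection here: 2 n t = (m + ½) λ.
Minimum at m = 0: t = λ / (4 n) = 667 / (4 × 2.12) = 78.7 nm.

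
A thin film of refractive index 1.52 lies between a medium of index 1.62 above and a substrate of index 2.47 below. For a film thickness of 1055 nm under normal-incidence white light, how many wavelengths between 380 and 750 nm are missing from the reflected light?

At the upper boundary (n = 1.62 to n = 1.52) the reflected ray undergoes no phase shift.
Ray reflecting at the bottom interface goes from n = 1.52 toward n = 2.47: a half-wave phase shift.
Net: one phase inversion between the two reflected rays.
With one net inversion, destructive interference in reflection requires 2 n t = m λ.
λ = 2 n t / m = 3207 / m nm.
m=4: 802 nm (IR); m=5: 641 nm (visible); m=6: 535 nm (visible); m=7: 458 nm (visible); m=8: 401 nm (visible); m=9: 356 nm (UV).

4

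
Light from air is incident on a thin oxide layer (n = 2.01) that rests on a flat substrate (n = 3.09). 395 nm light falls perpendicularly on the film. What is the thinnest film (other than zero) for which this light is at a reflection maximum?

Ray reflecting at the top interface goes from n = 1.0 toward n = 2.01: a half-wave phase shift.
Ray reflecting at the bottom interface goes from n = 2.01 toward n = 3.09: a half-wave phase shift.
Net: no relative phase inversion (both shifts match).
With no net inversion, constructive interference in reflection requires 2 n t = m λ.
Minimum nonzero at m = 1: t = λ / (2 n) = 395 / (2 × 2.01) = 98.3 nm.

98.3 nm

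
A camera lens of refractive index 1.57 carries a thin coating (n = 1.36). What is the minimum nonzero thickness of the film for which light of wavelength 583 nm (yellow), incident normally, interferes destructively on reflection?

At the upper boundary (n = 1.0 to n = 1.36) the reflected ray undergoes a half-wave phase shift.
Bottom surface (1.36 → 1.57): reflection off a higher-index medium gives a half-wave phase shift.
Net: no relative phase inversion (both shifts match).
So the condition for destructive reflection is 2 n t = (m + ½) λ.
Minimum at m = 0: t = λ / (4 n) = 583 / (4 × 1.36) = 107 nm.

107 nm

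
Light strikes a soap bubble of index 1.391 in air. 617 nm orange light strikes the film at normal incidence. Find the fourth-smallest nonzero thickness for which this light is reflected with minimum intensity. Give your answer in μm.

Ray reflecting at the top interface goes from n = 1.0 toward n = 1.391: a half-wave phase shift.
At the lower boundary (n = 1.391 to n = 1.0) the reflected ray undergoes no phase shift.
Net: one phase inversion between the two reflected rays.
For weak reflection here: 2 n t = m λ.
The fourth-smallest nonzero thickness corresponds to m = 4: t = m λ / (2 n) = 4.00 × 617 / (2 × 1.391) = 887 nm.

0.887 μm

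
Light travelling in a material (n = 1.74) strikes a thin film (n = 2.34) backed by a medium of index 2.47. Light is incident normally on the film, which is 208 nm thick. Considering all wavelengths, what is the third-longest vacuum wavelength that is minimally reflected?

Top surface (1.74 → 2.34): reflection off a higher-index medium gives a half-wave phase shift.
At the lower boundary (n = 2.34 to n = 2.47) the reflected ray undergoes a half-wave phase shift.
Zero or two π shifts → no net half-wave offset.
With no net inversion, destructive interference in reflection requires 2 n t = (m + ½) λ.
λ = 2 n t / (m + ½). The third-longest wavelength is m = 2: λ = 2 × 2.34 × 208 / 2.50 = 389 nm.

389 nm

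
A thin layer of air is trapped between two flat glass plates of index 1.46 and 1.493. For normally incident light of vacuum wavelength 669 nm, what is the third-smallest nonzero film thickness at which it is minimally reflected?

At the upper boundary (n = 1.46 to n = 1.0) the reflected ray undergoes no phase shift.
Bottom surface (1.0 → 1.493): reflection off a higher-index medium gives a half-wave phase shift.
Exactly one π shift → a net half-wave offset.
So the condition for destructive reflection is 2 n t = m λ.
The third-smallest nonzero thickness corresponds to m = 3: t = m λ / (2 n) = 3.00 × 669 / (2 × 1.0) = 1004 nm.

1004 nm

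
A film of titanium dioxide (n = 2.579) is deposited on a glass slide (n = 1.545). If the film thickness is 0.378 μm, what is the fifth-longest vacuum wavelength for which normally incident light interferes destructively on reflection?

390 nm

Ray reflecting at the top interface goes from n = 1.0 toward n = 2.579: a half-wave phase shift.
At the lower boundary (n = 2.579 to n = 1.545) the reflected ray undergoes no phase shift.
Net: one phase inversion between the two reflected rays.
So the condition for destructive reflection is 2 n t = m λ.
λ = 2 n t / m. The fifth-longest wavelength is m = 5: λ = 2 × 2.579 × 378 / 5.00 = 390 nm.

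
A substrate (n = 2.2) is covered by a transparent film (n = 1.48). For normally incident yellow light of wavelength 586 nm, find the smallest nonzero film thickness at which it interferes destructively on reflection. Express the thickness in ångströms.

At the upper boundary (n = 1.0 to n = 1.48) the reflected ray undergoes a half-wave phase shift.
At the lower boundary (n = 1.48 to n = 2.2) the reflected ray undergoes a half-wave phase shift.
Net: no relative phase inversion (both shifts match).
For weak reflection here: 2 n t = (m + ½) λ.
Minimum at m = 0: t = λ / (4 n) = 586 / (4 × 1.48) = 99.0 nm.

990 Å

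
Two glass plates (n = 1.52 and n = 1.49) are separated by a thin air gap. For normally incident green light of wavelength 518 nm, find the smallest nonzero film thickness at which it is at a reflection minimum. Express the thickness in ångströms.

Ray reflecting at the top interface goes from n = 1.52 toward n = 1.0: no phase shift.
Ray reflecting at the bottom interface goes from n = 1.0 toward n = 1.49: a half-wave phase shift.
Exactly one π shift → a net half-wave offset.
So the condition for destructive reflection is 2 n t = m λ.
Minimum nonzero at m = 1: t = λ / (2 n) = 518 / (2 × 1.0) = 259 nm.

2590 Å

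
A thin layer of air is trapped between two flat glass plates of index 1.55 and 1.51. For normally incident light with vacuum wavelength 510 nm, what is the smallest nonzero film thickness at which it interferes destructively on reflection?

Top surface (1.55 → 1.0): reflection off a lower-index medium gives no phase shift.
Ray reflecting at the bottom interface goes from n = 1.0 toward n = 1.51: a half-wave phase shift.
Exactly one π shift → a net half-wave offset.
With one net inversion, destructive interference in reflection requires 2 n t = m λ.
The smallest nonzero thickness corresponds to m = 1: t = m λ / (2 n) = 1.00 × 510 / (2 × 1.0) = 255 nm.

255 nm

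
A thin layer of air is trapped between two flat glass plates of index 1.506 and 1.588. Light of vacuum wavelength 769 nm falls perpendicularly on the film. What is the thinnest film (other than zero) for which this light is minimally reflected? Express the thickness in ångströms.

3845 Å

At the upper boundary (n = 1.506 to n = 1.0) the reflected ray undergoes no phase shift.
Bottom surface (1.0 → 1.588): reflection off a higher-index medium gives a half-wave phase shift.
The two reflections differ by half a wavelength.
For dark reflection here: 2 n t = m λ.
Minimum nonzero at m = 1: t = λ / (2 n) = 769 / (2 × 1.0) = 385 nm.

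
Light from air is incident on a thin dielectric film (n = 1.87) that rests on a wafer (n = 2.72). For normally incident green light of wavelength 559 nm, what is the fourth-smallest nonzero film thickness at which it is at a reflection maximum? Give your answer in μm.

0.598 μm

Top surface (1.0 → 1.87): reflection off a higher-index medium gives a half-wave phase shift.
Ray reflecting at the bottom interface goes from n = 1.87 toward n = 2.72: a half-wave phase shift.
Net: no relative phase inversion (both shifts match).
With no net inversion, constructive interference in reflection requires 2 n t = m λ.
The fourth-smallest nonzero thickness corresponds to m = 4: t = m λ / (2 n) = 4.00 × 559 / (2 × 1.87) = 598 nm.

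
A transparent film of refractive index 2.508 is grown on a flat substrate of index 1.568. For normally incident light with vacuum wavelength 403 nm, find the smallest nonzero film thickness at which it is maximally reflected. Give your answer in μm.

0.0402 μm

At the upper boundary (n = 1.0 to n = 2.508) the reflected ray undergoes a half-wave phase shift.
Ray reflecting at the bottom interface goes from n = 2.508 toward n = 1.568: no phase shift.
The two reflections differ by half a wavelength.
With one net inversion, constructive interference in reflection requires 2 n t = (m + ½) λ.
Minimum at m = 0: t = λ / (4 n) = 403 / (4 × 2.508) = 40.2 nm.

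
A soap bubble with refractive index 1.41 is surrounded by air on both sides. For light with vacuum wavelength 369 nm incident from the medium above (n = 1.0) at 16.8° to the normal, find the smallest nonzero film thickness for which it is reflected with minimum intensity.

134 nm

At the upper boundary (n = 1.0 to n = 1.41) the reflected ray undergoes a half-wave phase shift.
Bottom surface (1.41 → 1.0): reflection off a lower-index medium gives no phase shift.
Net: one phase inversion between the two reflected rays.
For weak reflection here: 2 n t cos θ_r = m λ.
Snell's law: 1.0 sin 16.8° = 1.41 sin θ_r → sin θ_r = 0.205, cos θ_r = 0.979.
Minimum nonzero at m = 1: t = λ / (2 n cos θ_r) = 369 / (2 × 1.41 × 0.979) = 134 nm.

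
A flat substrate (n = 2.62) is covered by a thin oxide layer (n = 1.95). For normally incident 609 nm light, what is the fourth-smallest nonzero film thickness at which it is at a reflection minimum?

At the upper boundary (n = 1.0 to n = 1.95) the reflected ray undergoes a half-wave phase shift.
At the lower boundary (n = 1.95 to n = 2.62) the reflected ray undergoes a half-wave phase shift.
Net: no relative phase inversion (both shifts match).
With no net inversion, destructive interference in reflection requires 2 n t = (m + ½) λ.
The fourth-smallest nonzero thickness corresponds to m = 3: t = (m + ½) λ / (2 n) = 3.50 × 609 / (2 × 1.95) = 547 nm.

547 nm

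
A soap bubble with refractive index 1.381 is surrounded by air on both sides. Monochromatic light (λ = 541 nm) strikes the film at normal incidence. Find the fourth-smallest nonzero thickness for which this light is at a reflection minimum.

At the upper boundary (n = 1.0 to n = 1.381) the reflected ray undergoes a half-wave phase shift.
Bottom surface (1.381 → 1.0): reflection off a lower-index medium gives no phase shift.
Net: one phase inversion between the two reflected rays.
For minimum reflection here: 2 n t = m λ.
The fourth-smallest nonzero thickness corresponds to m = 4: t = m λ / (2 n) = 4.00 × 541 / (2 × 1.381) = 783 nm.

783 nm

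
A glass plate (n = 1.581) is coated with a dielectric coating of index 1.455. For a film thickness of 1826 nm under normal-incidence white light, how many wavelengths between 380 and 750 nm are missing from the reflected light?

7

Ray reflecting at the top interface goes from n = 1.0 toward n = 1.455: a half-wave phase shift.
At the lower boundary (n = 1.455 to n = 1.581) the reflected ray undergoes a half-wave phase shift.
The two reflections carry the same phase change, so no net offset.
So the condition for destructive reflection is 2 n t = (m + ½) λ.
λ = 2 n t / (m + ½) = 5314 / (m + ½) nm.
m=6: 817 nm (IR); m=7: 708 nm (visible); m=8: 625 nm (visible); m=9: 559 nm (visible); m=10: 506 nm (visible); m=11: 462 nm (visible); m=12: 425 nm (visible); m=13: 394 nm (visible); m=14: 366 nm (UV).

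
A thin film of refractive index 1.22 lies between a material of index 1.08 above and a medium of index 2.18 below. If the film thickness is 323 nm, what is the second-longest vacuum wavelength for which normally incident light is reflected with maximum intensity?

394 nm

Top surface (1.08 → 1.22): reflection off a higher-index medium gives a half-wave phase shift.
Ray reflecting at the bottom interface goes from n = 1.22 toward n = 2.18: a half-wave phase shift.
Zero or two π shifts → no net half-wave offset.
For maximum reflection here: 2 n t = m λ.
λ = 2 n t / m. The second-longest wavelength is m = 2: λ = 2 × 1.22 × 323 / 2.00 = 394 nm.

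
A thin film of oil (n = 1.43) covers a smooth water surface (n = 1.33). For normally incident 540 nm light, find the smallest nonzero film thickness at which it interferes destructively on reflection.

Ray reflecting at the top interface goes from n = 1.0 toward n = 1.43: a half-wave phase shift.
At the lower boundary (n = 1.43 to n = 1.33) the reflected ray undergoes no phase shift.
The two reflections differ by half a wavelength.
So the condition for destructive reflection is 2 n t = m λ.
Minimum nonzero at m = 1: t = λ / (2 n) = 540 / (2 × 1.43) = 189 nm.

189 nm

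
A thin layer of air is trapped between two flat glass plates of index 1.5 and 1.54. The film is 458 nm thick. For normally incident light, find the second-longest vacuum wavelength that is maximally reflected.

611 nm

Top surface (1.5 → 1.0): reflection off a lower-index medium gives no phase shift.
At the lower boundary (n = 1.0 to n = 1.54) the reflected ray undergoes a half-wave phase shift.
Net: one phase inversion between the two reflected rays.
So the condition for constructive reflection is 2 n t = (m + ½) λ.
λ = 2 n t / (m + ½). The second-longest wavelength is m = 1: λ = 2 × 1.0 × 458 / 1.50 = 611 nm.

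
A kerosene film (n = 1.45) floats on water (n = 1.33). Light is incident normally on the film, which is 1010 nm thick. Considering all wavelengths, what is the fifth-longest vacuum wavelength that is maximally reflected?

Top surface (1.0 → 1.45): reflection off a higher-index medium gives a half-wave phase shift.
Bottom surface (1.45 → 1.33): reflection off a lower-index medium gives no phase shift.
The two reflections differ by half a wavelength.
So the condition for constructive reflection is 2 n t = (m + ½) λ.
λ = 2 n t / (m + ½). The fifth-longest wavelength is m = 4: λ = 2 × 1.45 × 1010 / 4.50 = 651 nm.

651 nm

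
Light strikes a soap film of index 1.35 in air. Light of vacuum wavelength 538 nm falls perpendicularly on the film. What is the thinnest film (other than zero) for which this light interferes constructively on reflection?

99.6 nm

Ray reflecting at the top interface goes from n = 1.0 toward n = 1.35: a half-wave phase shift.
Ray reflecting at the bottom interface goes from n = 1.35 toward n = 1.0: no phase shift.
Exactly one π shift → a net half-wave offset.
So the condition for constructive reflection is 2 n t = (m + ½) λ.
Minimum at m = 0: t = λ / (4 n) = 538 / (4 × 1.35) = 99.6 nm.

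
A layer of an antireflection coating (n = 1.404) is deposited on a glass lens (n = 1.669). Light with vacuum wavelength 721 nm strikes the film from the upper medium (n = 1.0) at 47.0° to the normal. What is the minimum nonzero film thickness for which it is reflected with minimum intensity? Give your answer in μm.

0.150 μm

Top surface (1.0 → 1.404): reflection off a higher-index medium gives a half-wave phase shift.
At the lower boundary (n = 1.404 to n = 1.669) the reflected ray undergoes a half-wave phase shift.
Zero or two π shifts → no net half-wave offset.
So the condition for destructive reflection is 2 n t cos θ_r = (m + ½) λ.
Snell's law: 1.0 sin 47.0° = 1.404 sin θ_r → sin θ_r = 0.521, cos θ_r = 0.854.
Minimum at m = 0: t = λ / (4 n cos θ_r) = 721 / (4 × 1.404 × 0.854) = 150 nm.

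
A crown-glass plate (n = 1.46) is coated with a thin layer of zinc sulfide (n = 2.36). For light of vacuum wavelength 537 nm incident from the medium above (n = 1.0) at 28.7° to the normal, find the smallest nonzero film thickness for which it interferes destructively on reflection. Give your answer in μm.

0.116 μm

At the upper boundary (n = 1.0 to n = 2.36) the reflected ray undergoes a half-wave phase shift.
At the lower boundary (n = 2.36 to n = 1.46) the reflected ray undergoes no phase shift.
The two reflections differ by half a wavelength.
For minimum reflection here: 2 n t cos θ_r = m λ.
Snell's law: 1.0 sin 28.7° = 2.36 sin θ_r → sin θ_r = 0.203, cos θ_r = 0.979.
Minimum nonzero at m = 1: t = λ / (2 n cos θ_r) = 537 / (2 × 2.36 × 0.979) = 116 nm.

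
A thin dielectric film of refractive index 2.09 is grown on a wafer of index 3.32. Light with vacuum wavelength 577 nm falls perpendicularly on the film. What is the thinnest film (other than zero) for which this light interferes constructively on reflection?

138 nm

Top surface (1.0 → 2.09): reflection off a higher-index medium gives a half-wave phase shift.
Bottom surface (2.09 → 3.32): reflection off a higher-index medium gives a half-wave phase shift.
The two reflections carry the same phase change, so no net offset.
For bright reflection here: 2 n t = m λ.
Minimum nonzero at m = 1: t = λ / (2 n) = 577 / (2 × 2.09) = 138 nm.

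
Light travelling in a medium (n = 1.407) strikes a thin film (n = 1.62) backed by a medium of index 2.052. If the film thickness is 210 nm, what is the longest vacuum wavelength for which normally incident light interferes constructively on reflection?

At the upper boundary (n = 1.407 to n = 1.62) the reflected ray undergoes a half-wave phase shift.
At the lower boundary (n = 1.62 to n = 2.052) the reflected ray undergoes a half-wave phase shift.
Zero or two π shifts → no net half-wave offset.
For maximum reflection here: 2 n t = m λ.
λ = 2 n t / m. The longest wavelength is m = 1: λ = 2 × 1.62 × 210 / 1.00 = 680 nm.

680 nm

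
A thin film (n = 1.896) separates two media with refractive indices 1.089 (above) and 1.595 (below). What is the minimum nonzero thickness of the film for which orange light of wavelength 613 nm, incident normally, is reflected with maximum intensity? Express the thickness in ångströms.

808 Å

Top surface (1.089 → 1.896): reflection off a higher-index medium gives a half-wave phase shift.
Bottom surface (1.896 → 1.595): reflection off a lower-index medium gives no phase shift.
Exactly one π shift → a net half-wave offset.
So the condition for constructive reflection is 2 n t = (m + ½) λ.
Minimum at m = 0: t = λ / (4 n) = 613 / (4 × 1.896) = 80.8 nm.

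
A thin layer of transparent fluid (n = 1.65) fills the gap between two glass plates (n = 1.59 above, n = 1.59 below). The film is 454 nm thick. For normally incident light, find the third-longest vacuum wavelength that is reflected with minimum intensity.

At the upper boundary (n = 1.59 to n = 1.65) the reflected ray undergoes a half-wave phase shift.
At the lower boundary (n = 1.65 to n = 1.59) the reflected ray undergoes no phase shift.
Exactly one π shift → a net half-wave offset.
For weak reflection here: 2 n t = m λ.
λ = 2 n t / m. The third-longest wavelength is m = 3: λ = 2 × 1.65 × 454 / 3.00 = 499 nm.

499 nm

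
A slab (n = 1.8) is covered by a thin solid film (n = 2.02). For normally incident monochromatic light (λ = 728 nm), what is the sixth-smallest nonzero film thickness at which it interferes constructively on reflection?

Top surface (1.0 → 2.02): reflection off a higher-index medium gives a half-wave phase shift.
Bottom surface (2.02 → 1.8): reflection off a lower-index medium gives no phase shift.
Net: one phase inversion between the two reflected rays.
So the condition for constructive reflection is 2 n t = (m + ½) λ.
The sixth-smallest nonzero thickness corresponds to m = 5: t = (m + ½) λ / (2 n) = 5.50 × 728 / (2 × 2.02) = 991 nm.

991 nm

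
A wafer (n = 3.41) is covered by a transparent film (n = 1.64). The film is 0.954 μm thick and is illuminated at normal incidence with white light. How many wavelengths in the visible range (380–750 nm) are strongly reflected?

Top surface (1.0 → 1.64): reflection off a higher-index medium gives a half-wave phase shift.
Ray reflecting at the bottom interface goes from n = 1.64 toward n = 3.41: a half-wave phase shift.
Net: no relative phase inversion (both shifts match).
For strong reflection here: 2 n t = m λ.
λ = 2 n t / m = 3129 / m nm.
m=4: 782 nm (IR); m=5: 626 nm (visible); m=6: 522 nm (visible); m=7: 447 nm (visible); m=8: 391 nm (visible); m=9: 348 nm (UV).

4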